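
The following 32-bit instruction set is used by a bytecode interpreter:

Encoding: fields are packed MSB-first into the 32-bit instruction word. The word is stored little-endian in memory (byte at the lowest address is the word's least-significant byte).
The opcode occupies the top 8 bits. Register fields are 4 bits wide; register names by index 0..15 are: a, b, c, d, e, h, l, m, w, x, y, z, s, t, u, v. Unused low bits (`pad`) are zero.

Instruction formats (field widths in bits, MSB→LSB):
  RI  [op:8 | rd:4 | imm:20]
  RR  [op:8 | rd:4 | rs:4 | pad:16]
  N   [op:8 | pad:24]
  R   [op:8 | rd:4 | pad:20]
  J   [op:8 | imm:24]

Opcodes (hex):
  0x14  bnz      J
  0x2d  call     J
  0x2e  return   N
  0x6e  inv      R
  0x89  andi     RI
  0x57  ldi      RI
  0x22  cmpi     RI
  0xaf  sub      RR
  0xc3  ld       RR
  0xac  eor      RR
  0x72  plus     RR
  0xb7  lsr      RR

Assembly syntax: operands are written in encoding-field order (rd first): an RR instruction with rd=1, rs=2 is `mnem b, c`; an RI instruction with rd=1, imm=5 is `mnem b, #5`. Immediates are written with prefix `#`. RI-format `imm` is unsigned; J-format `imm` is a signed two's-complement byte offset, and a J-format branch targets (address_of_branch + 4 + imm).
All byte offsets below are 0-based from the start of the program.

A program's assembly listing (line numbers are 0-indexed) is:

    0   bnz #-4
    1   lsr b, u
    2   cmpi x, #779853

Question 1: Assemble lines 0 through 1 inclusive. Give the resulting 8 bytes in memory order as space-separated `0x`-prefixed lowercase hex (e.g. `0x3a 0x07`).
line 0 (bnz): pack op=0x14:8|imm=-4:24 = 0x14fffffc; little→ fc ff ff 14
line 1 (lsr): pack op=0xb7:8|rd=1:4|rs=14:4|pad=0:16 = 0xb71e0000; little→ 00 00 1e b7

0xfc 0xff 0xff 0x14 0x00 0x00 0x1e 0xb7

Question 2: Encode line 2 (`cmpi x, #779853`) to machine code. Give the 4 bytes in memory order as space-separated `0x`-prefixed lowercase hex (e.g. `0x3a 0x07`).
L2: cmpi op=0x22:8|rd=9:4|imm=779853:20 ⇒ 0x229be64d ⇒ little 4d e6 9b 22

0x4d 0xe6 0x9b 0x22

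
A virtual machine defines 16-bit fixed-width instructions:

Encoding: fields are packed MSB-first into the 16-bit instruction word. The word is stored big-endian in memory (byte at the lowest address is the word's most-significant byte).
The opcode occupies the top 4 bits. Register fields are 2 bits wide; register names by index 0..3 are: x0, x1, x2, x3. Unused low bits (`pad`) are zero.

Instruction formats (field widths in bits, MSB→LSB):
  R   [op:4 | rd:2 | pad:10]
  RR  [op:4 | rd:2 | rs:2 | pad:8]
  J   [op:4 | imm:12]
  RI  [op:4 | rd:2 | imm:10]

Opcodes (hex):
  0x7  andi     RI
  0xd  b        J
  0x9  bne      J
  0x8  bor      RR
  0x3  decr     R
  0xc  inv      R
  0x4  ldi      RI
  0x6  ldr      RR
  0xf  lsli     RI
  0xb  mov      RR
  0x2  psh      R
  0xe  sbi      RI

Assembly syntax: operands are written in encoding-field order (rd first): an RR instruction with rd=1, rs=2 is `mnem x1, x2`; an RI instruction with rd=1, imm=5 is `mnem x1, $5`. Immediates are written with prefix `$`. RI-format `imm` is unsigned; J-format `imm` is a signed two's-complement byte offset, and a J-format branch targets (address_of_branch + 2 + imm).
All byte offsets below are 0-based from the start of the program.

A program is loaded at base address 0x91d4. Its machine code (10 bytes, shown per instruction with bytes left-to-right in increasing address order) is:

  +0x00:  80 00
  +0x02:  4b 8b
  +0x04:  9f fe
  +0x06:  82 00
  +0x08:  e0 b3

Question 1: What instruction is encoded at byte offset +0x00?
bor x0, x0

[00] 80 00 → 0x8000
  top 4b → 0x8 → bor [RR]
  rd@[11:10]=0x0 ⇒ x0
  rs@[9:8]=0x0 ⇒ x0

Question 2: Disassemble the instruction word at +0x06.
bor x0, x2

@+06  big-endian(82 00) = 0x8200
  op=0x8200>>12=0x8 ⇒ bor (RR)
  [11:10] rd=0 = x0
  [9:8] rs=2 = x2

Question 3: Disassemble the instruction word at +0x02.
ldi x2, $907

+0x02: 4b 8b ⇒ word 0x4b8b (big)
  opcode bits[15:12]=0x4: ldi/RI
  [11:10] rd=2 = x2
  [9:0] imm=907 = $907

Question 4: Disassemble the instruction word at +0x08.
+0x08: e0 b3 ⇒ word 0xe0b3 (big)
  op=0xe0b3>>12=0xe ⇒ sbi (RI)
  rd: (w>>10)&0x3=0x0 → x0
  imm: (w>>0)&0x3ff=0xb3 → $179

sbi x0, $179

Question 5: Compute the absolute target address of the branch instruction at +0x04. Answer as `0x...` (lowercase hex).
off 0x04: read 9f fe as big → 0x9ffe
  opcode bits[15:12]=0x9: bne/J
  [11:0] imm=4094 (s12→-2) = $-2
  target = base 0x91d4 + off 0x04 + 2 + imm -2 = 0x91d8

0x91d8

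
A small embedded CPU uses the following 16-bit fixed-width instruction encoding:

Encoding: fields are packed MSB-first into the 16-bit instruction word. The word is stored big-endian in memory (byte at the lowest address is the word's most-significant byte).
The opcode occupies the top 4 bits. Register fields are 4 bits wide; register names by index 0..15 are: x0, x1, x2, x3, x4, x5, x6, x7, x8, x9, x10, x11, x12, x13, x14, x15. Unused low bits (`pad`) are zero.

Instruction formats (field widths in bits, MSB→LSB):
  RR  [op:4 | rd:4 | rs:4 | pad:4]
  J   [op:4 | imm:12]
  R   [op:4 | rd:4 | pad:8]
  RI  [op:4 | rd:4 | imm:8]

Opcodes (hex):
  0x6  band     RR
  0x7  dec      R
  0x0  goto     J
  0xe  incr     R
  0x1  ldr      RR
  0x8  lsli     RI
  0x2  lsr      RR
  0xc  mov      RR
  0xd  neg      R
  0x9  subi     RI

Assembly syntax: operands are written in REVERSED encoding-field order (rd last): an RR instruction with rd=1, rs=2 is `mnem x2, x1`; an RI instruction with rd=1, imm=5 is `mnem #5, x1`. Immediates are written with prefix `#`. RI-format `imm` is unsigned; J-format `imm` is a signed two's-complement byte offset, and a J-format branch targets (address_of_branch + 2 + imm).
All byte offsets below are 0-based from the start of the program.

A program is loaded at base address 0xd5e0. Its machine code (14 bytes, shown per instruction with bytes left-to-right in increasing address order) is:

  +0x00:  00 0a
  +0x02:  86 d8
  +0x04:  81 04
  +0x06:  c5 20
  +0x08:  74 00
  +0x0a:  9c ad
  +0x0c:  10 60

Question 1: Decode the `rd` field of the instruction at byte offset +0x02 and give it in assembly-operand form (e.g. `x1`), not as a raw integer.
[02] 86 d8 → 0x86d8
  op=0x86d8>>12=0x8 ⇒ lsli (RI)
  [11:8] rd=6 = x6
  [7:0] imm=216 = #216

x6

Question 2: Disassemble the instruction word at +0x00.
goto #10

+0x00: 00 0a ⇒ word 0x000a (big)
  op=0x000a>>12=0x0 ⇒ goto (J)
  imm: (w>>0)&0xfff=0xa → #10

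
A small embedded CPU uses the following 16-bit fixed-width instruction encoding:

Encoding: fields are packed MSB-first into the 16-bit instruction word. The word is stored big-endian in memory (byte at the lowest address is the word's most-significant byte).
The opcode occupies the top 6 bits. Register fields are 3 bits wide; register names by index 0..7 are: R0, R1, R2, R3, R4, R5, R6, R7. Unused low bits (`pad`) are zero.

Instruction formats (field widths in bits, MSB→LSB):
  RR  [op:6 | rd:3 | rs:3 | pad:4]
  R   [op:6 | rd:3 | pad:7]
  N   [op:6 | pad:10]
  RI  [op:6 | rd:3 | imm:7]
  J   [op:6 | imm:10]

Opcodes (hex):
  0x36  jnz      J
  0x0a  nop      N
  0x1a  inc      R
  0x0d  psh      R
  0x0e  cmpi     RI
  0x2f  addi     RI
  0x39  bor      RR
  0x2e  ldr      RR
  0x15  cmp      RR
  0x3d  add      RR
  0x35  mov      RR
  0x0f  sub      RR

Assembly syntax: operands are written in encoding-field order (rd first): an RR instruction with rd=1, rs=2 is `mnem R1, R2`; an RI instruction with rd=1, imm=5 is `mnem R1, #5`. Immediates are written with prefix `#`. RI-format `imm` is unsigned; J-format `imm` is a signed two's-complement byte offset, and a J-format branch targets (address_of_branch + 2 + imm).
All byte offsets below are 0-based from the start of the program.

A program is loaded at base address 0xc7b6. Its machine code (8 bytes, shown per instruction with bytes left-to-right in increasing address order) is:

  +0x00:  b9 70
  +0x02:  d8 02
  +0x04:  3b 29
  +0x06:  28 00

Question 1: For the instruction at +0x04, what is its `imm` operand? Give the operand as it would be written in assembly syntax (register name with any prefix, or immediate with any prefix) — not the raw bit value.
[04] 3b 29 → 0x3b29
  op=0x3b29>>10=0xe ⇒ cmpi (RI)
  rd: (w>>7)&0x7=0x6 → R6
  imm: (w>>0)&0x7f=0x29 → #41

#41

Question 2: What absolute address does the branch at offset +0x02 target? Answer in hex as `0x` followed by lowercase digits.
[02] d8 02 → 0xd802
  top 6b → 0x36 → jnz [J]
  imm@[9:0]=0x2 ⇒ #2
  target = base 0xc7b6 + off 0x02 + 2 + imm 2 = 0xc7bc

0xc7bc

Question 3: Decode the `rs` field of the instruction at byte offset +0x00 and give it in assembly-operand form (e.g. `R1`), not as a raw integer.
@+00  big-endian(b9 70) = 0xb970
  opcode bits[15:10]=0x2e: ldr/RR
  [9:7] rd=2 = R2
  [6:4] rs=7 = R7

R7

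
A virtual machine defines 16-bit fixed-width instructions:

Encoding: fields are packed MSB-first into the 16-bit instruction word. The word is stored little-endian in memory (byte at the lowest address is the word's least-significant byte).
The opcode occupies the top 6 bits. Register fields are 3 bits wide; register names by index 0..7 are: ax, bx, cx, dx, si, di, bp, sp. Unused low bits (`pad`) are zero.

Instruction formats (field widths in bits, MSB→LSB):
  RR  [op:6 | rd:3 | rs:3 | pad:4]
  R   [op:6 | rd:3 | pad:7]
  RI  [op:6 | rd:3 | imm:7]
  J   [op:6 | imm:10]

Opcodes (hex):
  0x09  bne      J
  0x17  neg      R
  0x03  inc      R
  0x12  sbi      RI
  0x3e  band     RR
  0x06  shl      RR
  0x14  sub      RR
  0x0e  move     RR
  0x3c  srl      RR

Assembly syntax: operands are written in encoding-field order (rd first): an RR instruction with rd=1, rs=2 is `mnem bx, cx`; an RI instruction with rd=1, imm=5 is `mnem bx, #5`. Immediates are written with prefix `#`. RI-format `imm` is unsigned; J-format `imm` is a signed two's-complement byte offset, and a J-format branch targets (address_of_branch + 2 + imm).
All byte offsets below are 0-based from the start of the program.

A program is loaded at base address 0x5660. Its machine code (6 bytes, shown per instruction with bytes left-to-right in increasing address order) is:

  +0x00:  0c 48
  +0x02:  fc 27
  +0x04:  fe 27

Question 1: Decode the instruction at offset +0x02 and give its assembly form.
+0x02: fc 27 ⇒ word 0x27fc (little)
  op=0x27fc>>10=0x9 ⇒ bne (J)
  imm: (w>>0)&0x3ff=0x3fc (s10→-4) → #-4

bne #-4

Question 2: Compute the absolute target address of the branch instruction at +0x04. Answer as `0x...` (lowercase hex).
0x5664

@+04  little-endian(fe 27) = 0x27fe
  op=0x27fe>>10=0x9 ⇒ bne (J)
  [9:0] imm=1022 (s10→-2) = #-2
  target = base 0x5660 + off 0x04 + 2 + imm -2 = 0x5664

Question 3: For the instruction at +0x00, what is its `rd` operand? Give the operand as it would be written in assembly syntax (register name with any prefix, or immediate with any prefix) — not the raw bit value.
+0x00: 0c 48 ⇒ word 0x480c (little)
  top 6b → 0x12 → sbi [RI]
  rd@[9:7]=0x0 ⇒ ax
  imm@[6:0]=0xc ⇒ #12

ax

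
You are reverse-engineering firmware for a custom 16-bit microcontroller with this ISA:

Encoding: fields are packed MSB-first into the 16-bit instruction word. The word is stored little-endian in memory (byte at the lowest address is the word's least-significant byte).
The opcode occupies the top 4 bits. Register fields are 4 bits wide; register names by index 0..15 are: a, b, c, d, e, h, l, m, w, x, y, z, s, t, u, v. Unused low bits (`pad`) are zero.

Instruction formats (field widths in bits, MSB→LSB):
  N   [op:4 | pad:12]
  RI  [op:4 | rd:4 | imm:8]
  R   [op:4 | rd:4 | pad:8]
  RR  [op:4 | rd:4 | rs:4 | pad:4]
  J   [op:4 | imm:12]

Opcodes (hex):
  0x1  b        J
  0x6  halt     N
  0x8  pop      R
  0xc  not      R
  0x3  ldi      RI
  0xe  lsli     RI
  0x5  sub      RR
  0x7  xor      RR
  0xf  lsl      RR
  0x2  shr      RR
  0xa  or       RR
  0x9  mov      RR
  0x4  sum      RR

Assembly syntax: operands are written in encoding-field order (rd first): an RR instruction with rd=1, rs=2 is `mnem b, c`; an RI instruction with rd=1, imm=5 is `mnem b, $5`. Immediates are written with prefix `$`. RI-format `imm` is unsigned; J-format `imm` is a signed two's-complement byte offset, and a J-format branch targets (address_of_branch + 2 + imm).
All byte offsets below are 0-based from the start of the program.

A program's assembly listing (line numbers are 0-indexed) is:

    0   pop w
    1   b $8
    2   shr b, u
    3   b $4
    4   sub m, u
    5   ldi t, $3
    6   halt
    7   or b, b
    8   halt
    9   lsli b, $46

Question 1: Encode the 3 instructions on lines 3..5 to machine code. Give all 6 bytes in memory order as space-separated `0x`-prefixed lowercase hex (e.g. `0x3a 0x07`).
0x04 0x10 0xe0 0x57 0x03 0x3d

3. b fields op=0x1:4|imm=4:12 → word 1004h → 04 10
4. sub fields op=0x5:4|rd=7:4|rs=14:4|pad=0:4 → word 57e0h → e0 57
5. ldi fields op=0x3:4|rd=13:4|imm=3:8 → word 3d03h → 03 3d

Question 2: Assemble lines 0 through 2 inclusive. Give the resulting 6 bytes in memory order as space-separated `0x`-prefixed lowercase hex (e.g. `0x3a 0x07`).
0. pop fields op=0x8:4|rd=8:4|pad=0:8 → word 8800h → 00 88
1. b fields op=0x1:4|imm=8:12 → word 1008h → 08 10
2. shr fields op=0x2:4|rd=1:4|rs=14:4|pad=0:4 → word 21e0h → e0 21

0x00 0x88 0x08 0x10 0xe0 0x21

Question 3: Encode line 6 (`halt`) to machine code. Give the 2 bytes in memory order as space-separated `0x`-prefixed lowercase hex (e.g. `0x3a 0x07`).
0x00 0x60

L6: halt op=0x6:4|pad=0:12 ⇒ 0x6000 ⇒ little 00 60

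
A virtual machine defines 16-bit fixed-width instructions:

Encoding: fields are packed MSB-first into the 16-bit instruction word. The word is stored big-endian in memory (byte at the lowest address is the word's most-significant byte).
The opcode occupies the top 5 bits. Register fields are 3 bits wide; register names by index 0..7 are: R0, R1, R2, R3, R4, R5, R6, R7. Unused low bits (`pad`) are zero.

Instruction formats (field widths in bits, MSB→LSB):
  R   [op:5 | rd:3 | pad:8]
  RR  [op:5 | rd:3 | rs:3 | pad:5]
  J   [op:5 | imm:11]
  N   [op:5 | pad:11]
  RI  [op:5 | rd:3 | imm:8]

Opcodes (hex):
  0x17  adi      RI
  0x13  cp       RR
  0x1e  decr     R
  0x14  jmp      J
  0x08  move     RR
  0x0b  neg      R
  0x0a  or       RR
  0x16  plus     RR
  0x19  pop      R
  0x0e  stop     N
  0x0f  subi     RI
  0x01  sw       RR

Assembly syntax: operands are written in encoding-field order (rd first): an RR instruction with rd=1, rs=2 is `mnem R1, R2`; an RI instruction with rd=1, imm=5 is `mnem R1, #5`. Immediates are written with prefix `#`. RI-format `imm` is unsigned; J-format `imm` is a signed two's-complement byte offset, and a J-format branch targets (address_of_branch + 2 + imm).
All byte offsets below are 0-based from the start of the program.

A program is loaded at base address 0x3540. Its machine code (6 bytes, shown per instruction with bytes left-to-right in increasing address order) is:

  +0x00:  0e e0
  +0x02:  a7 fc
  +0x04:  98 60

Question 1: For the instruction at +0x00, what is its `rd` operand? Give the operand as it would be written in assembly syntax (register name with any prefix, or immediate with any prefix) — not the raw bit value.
off 0x00: read 0e e0 as big → 0x0ee0
  op=0x0ee0>>11=0x1 ⇒ sw (RR)
  [10:8] rd=6 = R6
  [7:5] rs=7 = R7

R6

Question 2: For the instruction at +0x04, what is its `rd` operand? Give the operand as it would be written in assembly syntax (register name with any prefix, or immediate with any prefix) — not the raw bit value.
off 0x04: read 98 60 as big → 0x9860
  op=0x9860>>11=0x13 ⇒ cp (RR)
  rd@[10:8]=0x0 ⇒ R0
  rs@[7:5]=0x3 ⇒ R3

R0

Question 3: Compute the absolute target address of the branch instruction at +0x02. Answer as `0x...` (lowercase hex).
@+02  big-endian(a7 fc) = 0xa7fc
  opcode bits[15:11]=0x14: jmp/J
  imm: (w>>0)&0x7ff=0x7fc (s11→-4) → #-4
  target = base 0x3540 + off 0x02 + 2 + imm -4 = 0x3540

0x3540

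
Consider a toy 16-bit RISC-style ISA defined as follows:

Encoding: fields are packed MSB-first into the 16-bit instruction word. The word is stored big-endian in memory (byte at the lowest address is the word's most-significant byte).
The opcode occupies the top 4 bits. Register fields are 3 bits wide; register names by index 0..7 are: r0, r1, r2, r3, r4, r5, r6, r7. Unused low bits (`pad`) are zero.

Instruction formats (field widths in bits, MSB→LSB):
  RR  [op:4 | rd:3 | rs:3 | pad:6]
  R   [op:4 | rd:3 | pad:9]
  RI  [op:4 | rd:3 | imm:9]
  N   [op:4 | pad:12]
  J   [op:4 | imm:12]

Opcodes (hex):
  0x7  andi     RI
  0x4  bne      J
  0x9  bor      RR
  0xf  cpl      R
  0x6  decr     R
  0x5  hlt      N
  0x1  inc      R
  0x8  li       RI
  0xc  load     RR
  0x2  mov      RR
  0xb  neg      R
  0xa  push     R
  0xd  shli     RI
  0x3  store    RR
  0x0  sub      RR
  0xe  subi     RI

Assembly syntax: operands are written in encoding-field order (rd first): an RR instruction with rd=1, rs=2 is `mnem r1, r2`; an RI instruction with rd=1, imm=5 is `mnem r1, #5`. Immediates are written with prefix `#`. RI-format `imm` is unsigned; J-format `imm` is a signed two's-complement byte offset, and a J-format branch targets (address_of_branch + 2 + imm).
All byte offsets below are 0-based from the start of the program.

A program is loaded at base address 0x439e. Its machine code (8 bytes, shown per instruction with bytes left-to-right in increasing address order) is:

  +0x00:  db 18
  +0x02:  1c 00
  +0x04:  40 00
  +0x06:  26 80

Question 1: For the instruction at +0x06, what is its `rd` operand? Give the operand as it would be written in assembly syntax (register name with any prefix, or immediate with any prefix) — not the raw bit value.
r3

[06] 26 80 → 0x2680
  top 4b → 0x2 → mov [RR]
  rd: (w>>9)&0x7=0x3 → r3
  rs: (w>>6)&0x7=0x2 → r2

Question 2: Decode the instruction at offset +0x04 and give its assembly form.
bne #0

+0x04: 40 00 ⇒ word 0x4000 (big)
  op=0x4000>>12=0x4 ⇒ bne (J)
  imm@[11:0]=0x0 ⇒ #0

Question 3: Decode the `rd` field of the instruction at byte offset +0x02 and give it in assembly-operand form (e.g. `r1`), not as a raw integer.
@+02  big-endian(1c 00) = 0x1c00
  op=0x1c00>>12=0x1 ⇒ inc (R)
  rd@[11:9]=0x6 ⇒ r6

r6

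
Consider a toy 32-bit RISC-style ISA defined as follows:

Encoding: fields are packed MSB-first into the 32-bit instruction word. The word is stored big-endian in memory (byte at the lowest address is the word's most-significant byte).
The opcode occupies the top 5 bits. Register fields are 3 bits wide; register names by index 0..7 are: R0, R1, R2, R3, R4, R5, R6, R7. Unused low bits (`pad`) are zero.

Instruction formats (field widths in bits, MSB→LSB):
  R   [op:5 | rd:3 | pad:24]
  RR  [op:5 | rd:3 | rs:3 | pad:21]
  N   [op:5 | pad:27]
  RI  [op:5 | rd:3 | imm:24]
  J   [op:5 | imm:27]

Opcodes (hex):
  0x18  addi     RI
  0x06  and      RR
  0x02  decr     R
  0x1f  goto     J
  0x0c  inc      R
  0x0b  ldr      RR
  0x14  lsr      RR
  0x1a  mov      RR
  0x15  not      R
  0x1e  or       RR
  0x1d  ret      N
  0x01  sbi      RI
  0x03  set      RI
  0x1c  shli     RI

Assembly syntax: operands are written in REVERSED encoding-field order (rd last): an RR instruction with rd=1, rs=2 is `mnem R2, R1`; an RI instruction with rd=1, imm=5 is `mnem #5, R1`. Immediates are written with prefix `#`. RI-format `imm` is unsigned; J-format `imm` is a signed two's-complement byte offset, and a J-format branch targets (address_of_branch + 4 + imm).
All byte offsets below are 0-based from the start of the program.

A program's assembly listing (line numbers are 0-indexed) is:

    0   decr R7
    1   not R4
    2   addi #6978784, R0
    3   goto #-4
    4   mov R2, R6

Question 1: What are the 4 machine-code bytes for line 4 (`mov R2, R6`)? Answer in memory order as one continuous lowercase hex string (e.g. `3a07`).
line 4 (mov): pack op=0x1a:5|rd=6:3|rs=2:3|pad=0:21 = 0xd6400000; big→ d6 40 00 00

d6400000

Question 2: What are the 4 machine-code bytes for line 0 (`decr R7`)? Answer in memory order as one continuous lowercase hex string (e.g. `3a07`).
17000000

L0: decr op=0x2:5|rd=7:3|pad=0:24 ⇒ 0x17000000 ⇒ big 17 00 00 00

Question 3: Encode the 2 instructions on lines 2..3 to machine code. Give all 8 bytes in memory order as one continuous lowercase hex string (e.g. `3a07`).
c06a7ce0fffffffc

2. addi fields op=0x18:5|rd=0:3|imm=6978784:24 → word c06a7ce0h → c0 6a 7c e0
3. goto fields op=0x1f:5|imm=-4:27 → word fffffffch → ff ff ff fc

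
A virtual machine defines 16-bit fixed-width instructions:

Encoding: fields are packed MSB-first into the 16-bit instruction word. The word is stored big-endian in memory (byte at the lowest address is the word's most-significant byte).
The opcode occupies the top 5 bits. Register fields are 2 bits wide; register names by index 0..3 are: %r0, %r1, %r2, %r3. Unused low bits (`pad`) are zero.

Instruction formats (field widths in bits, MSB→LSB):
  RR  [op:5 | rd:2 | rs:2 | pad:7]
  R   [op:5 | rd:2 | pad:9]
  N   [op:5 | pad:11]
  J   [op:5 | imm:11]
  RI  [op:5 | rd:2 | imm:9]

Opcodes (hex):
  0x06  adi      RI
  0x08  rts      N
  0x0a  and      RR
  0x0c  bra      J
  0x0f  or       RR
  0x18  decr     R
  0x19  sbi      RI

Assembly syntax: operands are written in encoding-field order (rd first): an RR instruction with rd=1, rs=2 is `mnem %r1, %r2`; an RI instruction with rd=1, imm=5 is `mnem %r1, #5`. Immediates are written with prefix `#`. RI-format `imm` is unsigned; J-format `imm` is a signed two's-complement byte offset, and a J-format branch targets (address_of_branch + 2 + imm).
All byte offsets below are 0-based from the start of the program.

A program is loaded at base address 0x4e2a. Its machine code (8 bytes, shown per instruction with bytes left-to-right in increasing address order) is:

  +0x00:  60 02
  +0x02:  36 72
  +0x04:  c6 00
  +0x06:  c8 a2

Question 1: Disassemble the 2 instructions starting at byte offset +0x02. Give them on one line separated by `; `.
adi %r3, #114; decr %r3

[02] 36 72 → 0x3672
  opcode bits[15:11]=0x6: adi/RI
  [10:9] rd=3 = %r3
  [8:0] imm=114 = #114
[04] c6 00 → 0xc600
  opcode bits[15:11]=0x18: decr/R
  [10:9] rd=3 = %r3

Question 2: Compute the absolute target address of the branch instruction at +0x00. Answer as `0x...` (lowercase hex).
0x4e2e

off 0x00: read 60 02 as big → 0x6002
  top 5b → 0xc → bra [J]
  [10:0] imm=2 = #2
  target = base 0x4e2a + off 0x00 + 2 + imm 2 = 0x4e2e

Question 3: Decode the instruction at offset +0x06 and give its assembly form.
+0x06: c8 a2 ⇒ word 0xc8a2 (big)
  top 5b → 0x19 → sbi [RI]
  rd: (w>>9)&0x3=0x0 → %r0
  imm: (w>>0)&0x1ff=0xa2 → #162

sbi %r0, #162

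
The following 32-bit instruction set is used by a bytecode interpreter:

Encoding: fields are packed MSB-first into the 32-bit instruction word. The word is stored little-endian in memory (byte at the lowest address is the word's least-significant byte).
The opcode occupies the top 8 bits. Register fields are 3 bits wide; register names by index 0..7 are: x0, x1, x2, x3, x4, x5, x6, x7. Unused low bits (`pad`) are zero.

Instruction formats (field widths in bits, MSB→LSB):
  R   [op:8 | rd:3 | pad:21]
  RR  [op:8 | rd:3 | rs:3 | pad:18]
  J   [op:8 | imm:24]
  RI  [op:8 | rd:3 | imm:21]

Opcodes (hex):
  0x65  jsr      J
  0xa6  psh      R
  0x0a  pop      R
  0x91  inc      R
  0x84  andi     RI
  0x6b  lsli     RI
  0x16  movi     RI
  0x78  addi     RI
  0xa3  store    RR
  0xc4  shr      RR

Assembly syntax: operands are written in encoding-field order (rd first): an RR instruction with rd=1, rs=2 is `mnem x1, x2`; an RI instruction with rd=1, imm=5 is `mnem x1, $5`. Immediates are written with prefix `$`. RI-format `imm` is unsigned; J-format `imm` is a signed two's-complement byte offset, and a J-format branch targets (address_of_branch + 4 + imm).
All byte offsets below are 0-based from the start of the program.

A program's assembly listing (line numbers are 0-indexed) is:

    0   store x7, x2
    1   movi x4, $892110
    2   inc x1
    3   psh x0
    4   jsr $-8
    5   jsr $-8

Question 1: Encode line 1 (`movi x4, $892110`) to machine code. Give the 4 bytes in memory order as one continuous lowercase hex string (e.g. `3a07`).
line 1 (movi): pack op=0x16:8|rd=4:3|imm=892110:21 = 0x168d9cce; little→ ce 9c 8d 16

ce9c8d16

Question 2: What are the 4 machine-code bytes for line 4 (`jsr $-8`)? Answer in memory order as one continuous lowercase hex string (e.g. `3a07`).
L4: jsr op=0x65:8|imm=-8:24 ⇒ 0x65fffff8 ⇒ little f8 ff ff 65

f8ffff65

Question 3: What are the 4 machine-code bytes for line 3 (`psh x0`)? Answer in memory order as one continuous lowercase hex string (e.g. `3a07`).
000000a6

line 3 (psh): pack op=0xa6:8|rd=0:3|pad=0:21 = 0xa6000000; little→ 00 00 00 a6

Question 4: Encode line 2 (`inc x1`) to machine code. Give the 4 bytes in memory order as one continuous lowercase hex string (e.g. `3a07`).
L2: inc op=0x91:8|rd=1:3|pad=0:21 ⇒ 0x91200000 ⇒ little 00 00 20 91

00002091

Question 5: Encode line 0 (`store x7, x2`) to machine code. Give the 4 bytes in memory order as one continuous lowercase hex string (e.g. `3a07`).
0000e8a3

line 0 (store): pack op=0xa3:8|rd=7:3|rs=2:3|pad=0:18 = 0xa3e80000; little→ 00 00 e8 a3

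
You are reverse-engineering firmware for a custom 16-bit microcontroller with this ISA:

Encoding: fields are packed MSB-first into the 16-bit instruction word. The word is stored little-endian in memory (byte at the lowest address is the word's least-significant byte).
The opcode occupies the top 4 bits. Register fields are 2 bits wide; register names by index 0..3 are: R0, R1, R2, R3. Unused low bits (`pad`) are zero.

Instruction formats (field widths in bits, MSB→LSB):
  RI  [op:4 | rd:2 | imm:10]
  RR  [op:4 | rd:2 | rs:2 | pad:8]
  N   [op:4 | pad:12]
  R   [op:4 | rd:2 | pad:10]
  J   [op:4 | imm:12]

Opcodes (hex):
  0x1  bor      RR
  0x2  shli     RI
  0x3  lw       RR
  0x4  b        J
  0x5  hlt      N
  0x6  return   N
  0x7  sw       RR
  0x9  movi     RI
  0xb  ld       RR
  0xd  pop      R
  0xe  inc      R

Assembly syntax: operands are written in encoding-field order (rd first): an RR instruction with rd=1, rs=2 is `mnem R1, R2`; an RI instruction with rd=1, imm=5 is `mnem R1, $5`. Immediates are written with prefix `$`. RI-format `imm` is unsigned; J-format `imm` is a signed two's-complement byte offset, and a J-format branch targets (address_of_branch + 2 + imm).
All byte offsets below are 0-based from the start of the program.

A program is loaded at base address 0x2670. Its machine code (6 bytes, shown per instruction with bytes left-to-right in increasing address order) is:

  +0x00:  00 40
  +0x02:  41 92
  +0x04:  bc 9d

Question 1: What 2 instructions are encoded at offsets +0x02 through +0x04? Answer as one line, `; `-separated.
movi R0, $577; movi R3, $444

@+02  little-endian(41 92) = 0x9241
  top 4b → 0x9 → movi [RI]
  [11:10] rd=0 = R0
  [9:0] imm=577 = $577
@+04  little-endian(bc 9d) = 0x9dbc
  top 4b → 0x9 → movi [RI]
  [11:10] rd=3 = R3
  [9:0] imm=444 = $444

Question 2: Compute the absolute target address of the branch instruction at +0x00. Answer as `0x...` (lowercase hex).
+0x00: 00 40 ⇒ word 0x4000 (little)
  opcode bits[15:12]=0x4: b/J
  imm@[11:0]=0x0 ⇒ $0
  target = base 0x2670 + off 0x00 + 2 + imm 0 = 0x2672

0x2672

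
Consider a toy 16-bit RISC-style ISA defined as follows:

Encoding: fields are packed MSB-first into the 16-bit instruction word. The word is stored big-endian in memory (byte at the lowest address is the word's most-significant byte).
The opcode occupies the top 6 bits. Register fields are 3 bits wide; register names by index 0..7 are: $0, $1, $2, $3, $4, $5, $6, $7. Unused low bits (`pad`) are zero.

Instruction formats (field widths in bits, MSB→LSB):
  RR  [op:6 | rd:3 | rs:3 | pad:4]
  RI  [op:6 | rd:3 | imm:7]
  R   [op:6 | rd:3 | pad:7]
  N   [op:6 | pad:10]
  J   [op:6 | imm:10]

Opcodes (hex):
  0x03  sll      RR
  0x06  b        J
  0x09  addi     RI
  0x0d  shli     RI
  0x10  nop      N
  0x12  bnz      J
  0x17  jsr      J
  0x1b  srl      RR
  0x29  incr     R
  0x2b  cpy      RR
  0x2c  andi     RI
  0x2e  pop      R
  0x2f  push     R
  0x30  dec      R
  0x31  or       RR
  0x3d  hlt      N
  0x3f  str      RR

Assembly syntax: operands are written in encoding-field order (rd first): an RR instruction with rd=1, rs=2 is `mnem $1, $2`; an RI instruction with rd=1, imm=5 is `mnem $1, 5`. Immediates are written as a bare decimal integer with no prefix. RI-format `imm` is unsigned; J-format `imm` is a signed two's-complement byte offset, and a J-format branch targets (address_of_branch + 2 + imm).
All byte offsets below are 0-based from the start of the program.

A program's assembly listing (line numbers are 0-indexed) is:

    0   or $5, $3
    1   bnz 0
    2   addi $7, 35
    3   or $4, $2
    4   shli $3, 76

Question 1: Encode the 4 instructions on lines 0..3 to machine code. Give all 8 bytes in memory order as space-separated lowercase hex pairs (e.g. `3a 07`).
c6 b0 48 00 27 a3 c6 20

0. or fields op=0x31:6|rd=5:3|rs=3:3|pad=0:4 → word c6b0h → c6 b0
1. bnz fields op=0x12:6|imm=0:10 → word 4800h → 48 00
2. addi fields op=0x9:6|rd=7:3|imm=35:7 → word 27a3h → 27 a3
3. or fields op=0x31:6|rd=4:3|rs=2:3|pad=0:4 → word c620h → c6 20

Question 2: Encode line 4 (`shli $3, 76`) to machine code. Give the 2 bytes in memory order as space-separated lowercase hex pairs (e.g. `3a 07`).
35 cc

L4: shli op=0xd:6|rd=3:3|imm=76:7 ⇒ 0x35cc ⇒ big 35 cc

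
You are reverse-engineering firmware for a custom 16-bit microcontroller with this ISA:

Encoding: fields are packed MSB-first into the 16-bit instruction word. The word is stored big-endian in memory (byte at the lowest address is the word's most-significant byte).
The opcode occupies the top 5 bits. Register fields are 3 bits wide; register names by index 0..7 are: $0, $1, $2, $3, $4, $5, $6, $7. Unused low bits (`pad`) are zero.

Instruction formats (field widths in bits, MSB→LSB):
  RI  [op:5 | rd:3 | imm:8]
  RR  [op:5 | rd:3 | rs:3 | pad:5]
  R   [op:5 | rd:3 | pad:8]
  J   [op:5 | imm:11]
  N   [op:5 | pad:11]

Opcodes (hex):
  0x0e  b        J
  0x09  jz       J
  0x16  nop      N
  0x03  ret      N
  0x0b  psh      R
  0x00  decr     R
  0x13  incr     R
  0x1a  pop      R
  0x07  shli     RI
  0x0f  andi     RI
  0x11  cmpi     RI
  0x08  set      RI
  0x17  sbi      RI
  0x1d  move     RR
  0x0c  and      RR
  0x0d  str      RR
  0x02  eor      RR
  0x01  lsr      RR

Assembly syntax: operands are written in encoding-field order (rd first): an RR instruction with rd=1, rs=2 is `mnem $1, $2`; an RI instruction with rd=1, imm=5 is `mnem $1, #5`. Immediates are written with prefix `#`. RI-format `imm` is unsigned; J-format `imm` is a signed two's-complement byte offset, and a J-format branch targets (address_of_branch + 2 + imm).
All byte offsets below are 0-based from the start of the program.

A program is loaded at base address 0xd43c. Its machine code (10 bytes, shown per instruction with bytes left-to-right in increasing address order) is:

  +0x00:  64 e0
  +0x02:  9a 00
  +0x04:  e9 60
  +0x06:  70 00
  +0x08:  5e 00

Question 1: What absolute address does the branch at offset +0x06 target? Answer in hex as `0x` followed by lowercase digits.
+0x06: 70 00 ⇒ word 0x7000 (big)
  opcode bits[15:11]=0xe: b/J
  imm@[10:0]=0x0 ⇒ #0
  target = base 0xd43c + off 0x06 + 2 + imm 0 = 0xd444

0xd444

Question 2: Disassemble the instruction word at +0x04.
[04] e9 60 → 0xe960
  op=0xe960>>11=0x1d ⇒ move (RR)
  [10:8] rd=1 = $1
  [7:5] rs=3 = $3

move $1, $3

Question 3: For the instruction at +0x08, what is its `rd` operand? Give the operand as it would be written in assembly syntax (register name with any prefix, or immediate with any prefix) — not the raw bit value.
$6

[08] 5e 00 → 0x5e00
  opcode bits[15:11]=0xb: psh/R
  [10:8] rd=6 = $6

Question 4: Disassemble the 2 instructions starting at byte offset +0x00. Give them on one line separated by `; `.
off 0x00: read 64 e0 as big → 0x64e0
  top 5b → 0xc → and [RR]
  rd: (w>>8)&0x7=0x4 → $4
  rs: (w>>5)&0x7=0x7 → $7
off 0x02: read 9a 00 as big → 0x9a00
  top 5b → 0x13 → incr [R]
  rd: (w>>8)&0x7=0x2 → $2

and $4, $7; incr $2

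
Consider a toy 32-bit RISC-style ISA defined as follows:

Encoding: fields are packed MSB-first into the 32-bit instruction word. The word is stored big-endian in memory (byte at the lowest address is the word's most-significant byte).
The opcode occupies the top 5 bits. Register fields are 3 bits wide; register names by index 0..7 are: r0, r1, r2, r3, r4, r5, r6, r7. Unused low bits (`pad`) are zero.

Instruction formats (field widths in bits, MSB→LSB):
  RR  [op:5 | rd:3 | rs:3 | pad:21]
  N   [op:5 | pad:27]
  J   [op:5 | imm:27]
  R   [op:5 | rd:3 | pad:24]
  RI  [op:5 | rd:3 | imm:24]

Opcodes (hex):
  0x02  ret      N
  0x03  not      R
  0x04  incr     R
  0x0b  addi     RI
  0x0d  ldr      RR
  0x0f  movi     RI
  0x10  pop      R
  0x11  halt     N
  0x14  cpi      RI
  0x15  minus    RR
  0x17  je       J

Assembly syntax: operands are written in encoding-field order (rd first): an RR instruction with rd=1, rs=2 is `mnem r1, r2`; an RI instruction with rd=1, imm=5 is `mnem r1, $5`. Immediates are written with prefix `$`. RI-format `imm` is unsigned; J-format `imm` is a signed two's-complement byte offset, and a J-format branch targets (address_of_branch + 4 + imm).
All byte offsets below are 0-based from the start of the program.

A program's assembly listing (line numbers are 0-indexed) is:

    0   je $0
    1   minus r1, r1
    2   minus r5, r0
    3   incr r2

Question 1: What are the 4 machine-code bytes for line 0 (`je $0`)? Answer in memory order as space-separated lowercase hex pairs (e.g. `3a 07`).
0. je fields op=0x17:5|imm=0:27 → word b8000000h → b8 00 00 00

b8 00 00 00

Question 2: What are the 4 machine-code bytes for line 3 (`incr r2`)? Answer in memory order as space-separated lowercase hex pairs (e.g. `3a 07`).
line 3 (incr): pack op=0x4:5|rd=2:3|pad=0:24 = 0x22000000; big→ 22 00 00 00

22 00 00 00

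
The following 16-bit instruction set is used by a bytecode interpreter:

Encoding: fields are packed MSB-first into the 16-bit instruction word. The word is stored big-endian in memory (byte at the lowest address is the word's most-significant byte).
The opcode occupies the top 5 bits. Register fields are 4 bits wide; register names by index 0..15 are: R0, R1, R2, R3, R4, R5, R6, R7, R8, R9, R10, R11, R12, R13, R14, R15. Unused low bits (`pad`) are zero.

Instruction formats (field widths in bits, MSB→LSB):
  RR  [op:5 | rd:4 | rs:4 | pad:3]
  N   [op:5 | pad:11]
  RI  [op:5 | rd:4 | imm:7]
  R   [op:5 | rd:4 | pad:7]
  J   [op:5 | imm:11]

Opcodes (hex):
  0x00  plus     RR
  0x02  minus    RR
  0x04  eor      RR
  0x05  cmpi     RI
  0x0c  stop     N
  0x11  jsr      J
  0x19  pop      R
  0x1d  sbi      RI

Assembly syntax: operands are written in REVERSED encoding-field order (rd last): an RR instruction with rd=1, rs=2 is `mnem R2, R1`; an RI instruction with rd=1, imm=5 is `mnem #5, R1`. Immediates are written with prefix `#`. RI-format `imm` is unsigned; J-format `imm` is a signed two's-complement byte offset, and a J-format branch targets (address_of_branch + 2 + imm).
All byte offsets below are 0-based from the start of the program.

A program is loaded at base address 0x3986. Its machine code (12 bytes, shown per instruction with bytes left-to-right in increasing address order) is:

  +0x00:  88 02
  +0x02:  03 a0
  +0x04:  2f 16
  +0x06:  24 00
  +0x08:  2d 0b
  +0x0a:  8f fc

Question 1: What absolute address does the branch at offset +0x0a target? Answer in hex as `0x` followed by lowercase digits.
0x398e

@+0a  big-endian(8f fc) = 0x8ffc
  top 5b → 0x11 → jsr [J]
  [10:0] imm=2044 (s11→-4) = #-4
  target = base 0x3986 + off 0x0a + 2 + imm -4 = 0x398e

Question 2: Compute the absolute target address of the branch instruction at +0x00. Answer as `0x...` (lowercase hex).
0x398a

[00] 88 02 → 0x8802
  opcode bits[15:11]=0x11: jsr/J
  imm: (w>>0)&0x7ff=0x2 → #2
  target = base 0x3986 + off 0x00 + 2 + imm 2 = 0x398a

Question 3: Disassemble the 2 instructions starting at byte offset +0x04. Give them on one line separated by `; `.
off 0x04: read 2f 16 as big → 0x2f16
  opcode bits[15:11]=0x5: cmpi/RI
  rd@[10:7]=0xe ⇒ R14
  imm@[6:0]=0x16 ⇒ #22
off 0x06: read 24 00 as big → 0x2400
  opcode bits[15:11]=0x4: eor/RR
  rd@[10:7]=0x8 ⇒ R8
  rs@[6:3]=0x0 ⇒ R0

cmpi #22, R14; eor R0, R8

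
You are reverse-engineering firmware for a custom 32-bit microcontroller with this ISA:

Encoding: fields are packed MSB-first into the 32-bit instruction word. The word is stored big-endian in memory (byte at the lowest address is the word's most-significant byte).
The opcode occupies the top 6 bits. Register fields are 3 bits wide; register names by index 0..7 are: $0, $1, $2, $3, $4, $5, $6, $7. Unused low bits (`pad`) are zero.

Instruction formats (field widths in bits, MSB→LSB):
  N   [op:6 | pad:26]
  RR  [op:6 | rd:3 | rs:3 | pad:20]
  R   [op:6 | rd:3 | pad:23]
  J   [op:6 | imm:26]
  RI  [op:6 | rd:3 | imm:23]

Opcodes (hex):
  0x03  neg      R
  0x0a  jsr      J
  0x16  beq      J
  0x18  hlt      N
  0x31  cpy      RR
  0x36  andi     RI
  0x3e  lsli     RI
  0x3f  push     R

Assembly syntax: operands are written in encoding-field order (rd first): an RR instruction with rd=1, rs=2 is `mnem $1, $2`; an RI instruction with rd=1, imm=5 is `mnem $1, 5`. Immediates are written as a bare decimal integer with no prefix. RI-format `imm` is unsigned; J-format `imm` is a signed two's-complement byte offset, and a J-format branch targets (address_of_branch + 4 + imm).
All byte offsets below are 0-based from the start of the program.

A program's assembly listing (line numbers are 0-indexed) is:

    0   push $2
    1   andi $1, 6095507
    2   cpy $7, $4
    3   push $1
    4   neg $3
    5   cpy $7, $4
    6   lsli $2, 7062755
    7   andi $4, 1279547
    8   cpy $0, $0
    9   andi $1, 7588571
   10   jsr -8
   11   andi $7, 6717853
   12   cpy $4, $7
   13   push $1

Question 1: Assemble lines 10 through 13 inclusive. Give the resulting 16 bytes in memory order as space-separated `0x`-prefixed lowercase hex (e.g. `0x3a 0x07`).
0x2b 0xff 0xff 0xf8 0xdb 0xe6 0x81 0x9d 0xc6 0x70 0x00 0x00 0xfc 0x80 0x00 0x00

line 10 (jsr): pack op=0xa:6|imm=-8:26 = 0x2bfffff8; big→ 2b ff ff f8
line 11 (andi): pack op=0x36:6|rd=7:3|imm=6717853:23 = 0xdbe6819d; big→ db e6 81 9d
line 12 (cpy): pack op=0x31:6|rd=4:3|rs=7:3|pad=0:20 = 0xc6700000; big→ c6 70 00 00
line 13 (push): pack op=0x3f:6|rd=1:3|pad=0:23 = 0xfc800000; big→ fc 80 00 00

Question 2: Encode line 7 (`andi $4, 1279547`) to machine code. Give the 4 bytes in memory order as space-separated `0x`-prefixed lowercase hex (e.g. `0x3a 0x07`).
7. andi fields op=0x36:6|rd=4:3|imm=1279547:23 → word da13863bh → da 13 86 3b

0xda 0x13 0x86 0x3b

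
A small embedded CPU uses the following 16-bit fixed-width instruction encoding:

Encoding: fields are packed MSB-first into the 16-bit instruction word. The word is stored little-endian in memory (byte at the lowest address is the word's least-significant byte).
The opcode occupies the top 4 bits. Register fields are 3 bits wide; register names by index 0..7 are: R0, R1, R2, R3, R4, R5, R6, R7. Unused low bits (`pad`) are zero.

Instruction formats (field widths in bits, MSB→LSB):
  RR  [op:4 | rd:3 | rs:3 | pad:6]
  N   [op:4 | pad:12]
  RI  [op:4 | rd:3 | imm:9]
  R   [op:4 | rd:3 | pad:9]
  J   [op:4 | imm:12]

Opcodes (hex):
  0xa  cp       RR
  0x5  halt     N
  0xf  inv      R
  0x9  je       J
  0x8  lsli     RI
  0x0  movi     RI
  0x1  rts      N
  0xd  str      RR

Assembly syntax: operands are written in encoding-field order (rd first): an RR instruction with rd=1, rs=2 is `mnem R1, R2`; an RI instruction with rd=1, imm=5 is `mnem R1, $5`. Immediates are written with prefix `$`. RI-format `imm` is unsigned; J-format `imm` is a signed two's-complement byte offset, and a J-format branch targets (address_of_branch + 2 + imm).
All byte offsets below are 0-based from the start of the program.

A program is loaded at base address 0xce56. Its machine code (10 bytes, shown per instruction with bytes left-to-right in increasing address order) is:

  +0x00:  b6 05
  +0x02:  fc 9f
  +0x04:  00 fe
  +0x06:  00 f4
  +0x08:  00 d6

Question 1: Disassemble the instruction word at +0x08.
+0x08: 00 d6 ⇒ word 0xd600 (little)
  opcode bits[15:12]=0xd: str/RR
  [11:9] rd=3 = R3
  [8:6] rs=0 = R0

str R3, R0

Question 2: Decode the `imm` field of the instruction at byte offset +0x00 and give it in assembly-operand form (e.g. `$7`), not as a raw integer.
@+00  little-endian(b6 05) = 0x05b6
  opcode bits[15:12]=0x0: movi/RI
  rd: (w>>9)&0x7=0x2 → R2
  imm: (w>>0)&0x1ff=0x1b6 → $438

$438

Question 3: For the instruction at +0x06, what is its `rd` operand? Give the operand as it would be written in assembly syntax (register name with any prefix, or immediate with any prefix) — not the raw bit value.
R2

+0x06: 00 f4 ⇒ word 0xf400 (little)
  top 4b → 0xf → inv [R]
  rd@[11:9]=0x2 ⇒ R2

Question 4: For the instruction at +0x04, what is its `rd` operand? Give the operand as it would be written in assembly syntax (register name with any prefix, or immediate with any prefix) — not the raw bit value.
@+04  little-endian(00 fe) = 0xfe00
  opcode bits[15:12]=0xf: inv/R
  rd@[11:9]=0x7 ⇒ R7

R7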